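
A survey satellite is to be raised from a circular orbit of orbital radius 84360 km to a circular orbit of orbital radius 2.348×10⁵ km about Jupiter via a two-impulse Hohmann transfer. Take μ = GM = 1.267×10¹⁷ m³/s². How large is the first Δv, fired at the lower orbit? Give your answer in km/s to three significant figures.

r₁ = 84360 km = 8.436×10⁷ m.
r₂ = 2.348×10⁵ km = 2.348×10⁸ m.
Transfer ellipse a_t = (r₁ + r₂)/2 = 1.596×10⁸ m.
At r₁: circular v_c1 = √(μ/r₁) = 38750 m/s; transfer-perijove v_p = √[μ(2/r₁ − 1/a_t)] = 47010 m/s.
Δv₁ = v_p − v_c1 = 8255 m/s.
= 8.255 km/s.

Δv ≈ 8.25 km/s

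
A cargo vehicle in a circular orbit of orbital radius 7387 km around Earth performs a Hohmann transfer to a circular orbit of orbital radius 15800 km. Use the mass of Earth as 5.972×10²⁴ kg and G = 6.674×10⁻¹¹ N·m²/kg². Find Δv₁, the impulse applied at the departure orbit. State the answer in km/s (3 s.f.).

μ = GM = 6.674×10⁻¹¹ × 5.972×10²⁴ = 3.986×10¹⁴ m³/s².
r₁ = 7387 km = 7.387×10⁶ m.
r₂ = 15800 km = 1.580×10⁷ m.
Transfer ellipse a_t = (r₁ + r₂)/2 = 1.159×10⁷ m.
At r₁: circular v_c1 = √(μ/r₁) = 7345 m/s; transfer-perigee v_p = √[μ(2/r₁ − 1/a_t)] = 8575 m/s.
Δv₁ = v_p − v_c1 = 1230 m/s.
= 1.230 km/s.

Δv ≈ 1.23 km/s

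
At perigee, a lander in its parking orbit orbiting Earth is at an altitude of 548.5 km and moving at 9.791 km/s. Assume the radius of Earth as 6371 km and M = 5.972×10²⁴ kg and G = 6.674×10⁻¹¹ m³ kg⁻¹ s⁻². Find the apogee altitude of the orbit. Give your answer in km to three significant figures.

μ = GM = 6.674×10⁻¹¹ × 5.972×10²⁴ = 3.986×10¹⁴ m³/s².
r_p = 6371 + 548.5 = 6919.5 km = 6.920×10⁶ m.
Specific energy ε = v²/2 − μ/r = -9.669×10⁶ J/kg, so a = −μ/(2ε) = 2.061×10⁷ m.
The apsides satisfy r_p + r_a = 2a, so the apogee radius is 2a − r_p = 3.430×10⁷ m = 34301 km.
Apogee altitude = 34301 − 6371 = 27930 km.

apogee altitude ≈ 27900 km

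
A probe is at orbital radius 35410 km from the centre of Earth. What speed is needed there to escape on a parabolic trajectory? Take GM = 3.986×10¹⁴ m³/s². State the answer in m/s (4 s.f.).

r = 35410 km = 3.541×10⁷ m.
Escape speed v_esc = √(2μ/r) = √(2 × 3.986×10¹⁴ / 3.541×10⁷) = √(2.251×10⁷) = 4745 m/s.

v_esc ≈ 4745 m/s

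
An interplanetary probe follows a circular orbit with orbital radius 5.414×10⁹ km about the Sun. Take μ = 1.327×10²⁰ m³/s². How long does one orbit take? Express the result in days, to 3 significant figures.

r = 5.414×10⁹ km = 5.414×10¹² m.
Kepler's third law: T = 2π√(r³/μ) = 2π√((5.414×10¹²)³ / 1.327×10²⁰).
r³/μ = 1.196×10¹⁸ s², so T = 2π × 1.094×10⁹ = 6.871×10⁹ s.
Converting: 6.871×10⁹ s ÷ 86400 = 79530 days.

T ≈ 79500 days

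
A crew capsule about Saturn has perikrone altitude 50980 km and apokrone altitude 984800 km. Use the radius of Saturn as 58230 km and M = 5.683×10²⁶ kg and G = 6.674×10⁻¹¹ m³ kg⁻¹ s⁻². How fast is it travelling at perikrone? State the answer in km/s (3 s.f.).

μ = GM = 6.674×10⁻¹¹ × 5.683×10²⁶ = 3.793×10¹⁶ m³/s².
r_p = 58230 + 50980 = 109210 km = 1.0921×10⁸ m.
r_a = 58230 + 984800 = 1043000 km = 1.0430×10⁹ m.
Semi-major axis a = (r_p + r_a)/2 = 5.7612×10⁵ km = 5.761×10⁸ m.
Vis-viva: v² = μ(2/r − 1/a) = 3.793×10¹⁶ × (1.831×10⁻⁸ − 1.736×10⁻⁹) = 6.288×10⁸ m²/s².
v = 25080 m/s = 25.08 km/s.

v ≈ 25.1 km/s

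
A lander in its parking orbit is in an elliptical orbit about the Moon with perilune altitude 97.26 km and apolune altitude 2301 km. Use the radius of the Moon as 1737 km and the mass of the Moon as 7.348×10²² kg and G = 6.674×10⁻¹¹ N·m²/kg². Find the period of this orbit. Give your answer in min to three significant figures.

μ = GM = 6.674×10⁻¹¹ × 7.348×10²² = 4.904×10¹² m³/s².
r_p = 1737 + 97.26 = 1834.3 km = 1.8343×10⁶ m.
r_a = 1737 + 2301 = 4038.0 km = 4.0380×10⁶ m.
Semi-major axis a = (r_p + r_a)/2 = (1834.3 + 4038.0)/2 = 2936.1 km = 2.936×10⁶ m.
By Kepler's third law T = 2π√(a³/μ) = 2π × 2.272×10³ = 1.427×10⁴ s.
= 237.9 min.

T ≈ 238 min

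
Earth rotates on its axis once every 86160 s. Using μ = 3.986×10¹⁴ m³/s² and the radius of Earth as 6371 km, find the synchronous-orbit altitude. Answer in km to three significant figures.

h_sync ≈ 35800 km

A synchronous orbit has period T, so by Kepler's third law a = (μT²/4π²)^(1/3).
μT²/4π² = 3.986×10¹⁴ × (8.616×10⁴)² / 39.48 = 7.495×10²² m³.
a = 4.216×10⁷ m = 42163 km.
Altitude h = a − R = 42163 − 6371 = 35792 km.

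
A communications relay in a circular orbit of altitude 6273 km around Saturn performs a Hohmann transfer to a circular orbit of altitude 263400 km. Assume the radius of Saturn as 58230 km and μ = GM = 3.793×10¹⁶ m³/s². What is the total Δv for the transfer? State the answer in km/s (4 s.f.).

Δv_total ≈ 11.63 km/s

r₁ = 58230 + 6273 = 64503 km = 6.4503×10⁷ m.
r₂ = 58230 + 263400 = 321630 km = 3.2163×10⁸ m.
Transfer ellipse a_t = (r₁ + r₂)/2 = 1.931×10⁸ m.
At r₁: circular v_c1 = √(μ/r₁) = 24250 m/s; transfer-perikrone v_p = √[μ(2/r₁ − 1/a_t)] = 31300 m/s.
Δv₁ = v_p − v_c1 = 7049 m/s.
At r₂: circular v_c2 = √(μ/r₂) = 10860 m/s; transfer-apokrone v_a = √[μ(2/r₂ − 1/a_t)] = 6277 m/s.
Δv₂ = v_c2 − v_a = 4583 m/s.
Total Δv = Δv₁ + Δv₂ = 11630 m/s = 11.63 km/s.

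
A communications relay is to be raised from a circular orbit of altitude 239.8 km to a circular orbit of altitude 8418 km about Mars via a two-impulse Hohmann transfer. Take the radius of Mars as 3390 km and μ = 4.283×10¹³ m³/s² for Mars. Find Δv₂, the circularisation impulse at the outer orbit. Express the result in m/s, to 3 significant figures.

Δv ≈ 599 m/s

r₁ = 3390 + 239.8 = 3629.8 km = 3.6298×10⁶ m.
r₂ = 3390 + 8418 = 11808 km = 1.1808×10⁷ m.
Transfer ellipse a_t = (r₁ + r₂)/2 = 7.719×10⁶ m.
At r₁: circular v_c1 = √(μ/r₁) = 3435 m/s; transfer-periapsis v_p = √[μ(2/r₁ − 1/a_t)] = 4249 m/s.
At r₂: circular v_c2 = √(μ/r₂) = 1905 m/s; transfer-apoapsis v_a = √[μ(2/r₂ − 1/a_t)] = 1306 m/s.
Δv₂ = v_c2 − v_a = 598.5 m/s.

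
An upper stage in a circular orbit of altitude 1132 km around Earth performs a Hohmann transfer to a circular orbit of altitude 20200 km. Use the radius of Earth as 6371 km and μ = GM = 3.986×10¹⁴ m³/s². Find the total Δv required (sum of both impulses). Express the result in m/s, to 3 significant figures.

r₁ = 6371 + 1132 = 7503.0 km = 7.5030×10⁶ m.
r₂ = 6371 + 20200 = 26571 km = 2.6571×10⁷ m.
Transfer ellipse a_t = (r₁ + r₂)/2 = 1.704×10⁷ m.
At r₁: circular v_c1 = √(μ/r₁) = 7289 m/s; transfer-perigee v_p = √[μ(2/r₁ − 1/a_t)] = 9102 m/s.
Δv₁ = v_p − v_c1 = 1814 m/s.
At r₂: circular v_c2 = √(μ/r₂) = 3873 m/s; transfer-apogee v_a = √[μ(2/r₂ − 1/a_t)] = 2570 m/s.
Δv₂ = v_c2 − v_a = 1303 m/s.
Total Δv = Δv₁ + Δv₂ = 3117 m/s.

Δv_total ≈ 3120 m/s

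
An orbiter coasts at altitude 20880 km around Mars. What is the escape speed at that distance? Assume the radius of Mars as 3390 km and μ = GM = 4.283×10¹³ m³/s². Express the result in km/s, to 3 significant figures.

r = 3390 + 20880 = 24270 km = 2.4270×10⁷ m.
Escape speed v_esc = √(2μ/r) = √(2 × 4.283×10¹³ / 2.427×10⁷) = √(3.529×10⁶) = 1879 m/s.
= 1.879 km/s.

v_esc ≈ 1.88 km/s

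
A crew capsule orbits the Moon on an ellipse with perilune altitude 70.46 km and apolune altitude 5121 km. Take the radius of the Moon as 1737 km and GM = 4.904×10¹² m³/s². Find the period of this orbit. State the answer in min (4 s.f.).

r_p = 1737 + 70.46 = 1807.5 km = 1.8075×10⁶ m.
r_a = 1737 + 5121 = 6858.0 km = 6.8580×10⁶ m.
Semi-major axis a = (r_p + r_a)/2 = (1807.5 + 6858.0)/2 = 4332.7 km = 4.333×10⁶ m.
By Kepler's third law T = 2π√(a³/μ) = 2π × 4.073×10³ = 2.559×10⁴ s.
= 426.5 min.

T ≈ 426.5 min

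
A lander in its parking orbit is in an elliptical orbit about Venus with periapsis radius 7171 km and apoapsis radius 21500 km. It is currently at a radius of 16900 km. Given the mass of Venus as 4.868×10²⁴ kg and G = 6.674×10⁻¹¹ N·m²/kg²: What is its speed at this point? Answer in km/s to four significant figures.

v ≈ 3.973 km/s

μ = GM = 6.674×10⁻¹¹ × 4.868×10²⁴ = 3.249×10¹⁴ m³/s².
Semi-major axis a = (r_p + r_a)/2 = 14336 km = 1.434×10⁷ m.
Vis-viva: v² = μ(2/r − 1/a) = 3.249×10¹⁴ × (1.183×10⁻⁷ − 6.976×10⁻⁸) = 1.579×10⁷ m²/s².
v = 3973 m/s = 3.973 km/s.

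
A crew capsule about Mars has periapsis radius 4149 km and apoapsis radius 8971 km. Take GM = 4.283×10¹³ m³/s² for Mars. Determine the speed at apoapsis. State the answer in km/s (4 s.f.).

Semi-major axis a = (r_p + r_a)/2 = 6560.0 km = 6.560×10⁶ m.
Vis-viva: v² = μ(2/r − 1/a) = 4.283×10¹³ × (2.229×10⁻⁷ − 1.524×10⁻⁷) = 3.020×10⁶ m²/s².
v = 1738 m/s = 1.738 km/s.

v ≈ 1.738 km/s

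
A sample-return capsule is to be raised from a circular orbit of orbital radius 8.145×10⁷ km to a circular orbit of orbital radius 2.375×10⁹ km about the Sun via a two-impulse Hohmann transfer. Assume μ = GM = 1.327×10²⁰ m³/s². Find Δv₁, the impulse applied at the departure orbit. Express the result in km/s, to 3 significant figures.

Δv ≈ 15.8 km/s

r₁ = 8.145×10⁷ km = 8.145×10¹⁰ m.
r₂ = 2.375×10⁹ km = 2.375×10¹² m.
Transfer ellipse a_t = (r₁ + r₂)/2 = 1.228×10¹² m.
At r₁: circular v_c1 = √(μ/r₁) = 40360 m/s; transfer-perihelion v_p = √[μ(2/r₁ − 1/a_t)] = 56130 m/s.
Δv₁ = v_p − v_c1 = 15760 m/s.
= 15.76 km/s.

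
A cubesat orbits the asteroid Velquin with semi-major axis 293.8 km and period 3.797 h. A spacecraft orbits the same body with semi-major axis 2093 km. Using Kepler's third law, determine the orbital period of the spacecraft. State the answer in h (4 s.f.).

Kepler's third law: T² ∝ a³, so T₂ = T₁ (a₂/a₁)^(3/2).
a₂/a₁ = 7.124, (a₂/a₁)^(3/2) = 19.01.
T₂ = 3.797 × 19.01 = 72.20 h.

T₂ ≈ 72.20 h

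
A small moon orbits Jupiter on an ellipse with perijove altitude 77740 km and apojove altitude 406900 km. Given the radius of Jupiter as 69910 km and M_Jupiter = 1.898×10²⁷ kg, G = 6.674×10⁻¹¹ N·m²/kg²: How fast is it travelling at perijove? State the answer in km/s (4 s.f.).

μ = GM = 6.674×10⁻¹¹ × 1.898×10²⁷ = 1.267×10¹⁷ m³/s².
r_p = 69910 + 77740 = 147650 km = 1.4765×10⁸ m.
r_a = 69910 + 406900 = 476810 km = 4.7681×10⁸ m.
Semi-major axis a = (r_p + r_a)/2 = 3.1223×10⁵ km = 3.122×10⁸ m.
Vis-viva: v² = μ(2/r − 1/a) = 1.267×10¹⁷ × (1.355×10⁻⁸ − 3.203×10⁻⁹) = 1.310×10⁹ m²/s².
v = 36200 m/s = 36.20 km/s.

v ≈ 36.20 km/s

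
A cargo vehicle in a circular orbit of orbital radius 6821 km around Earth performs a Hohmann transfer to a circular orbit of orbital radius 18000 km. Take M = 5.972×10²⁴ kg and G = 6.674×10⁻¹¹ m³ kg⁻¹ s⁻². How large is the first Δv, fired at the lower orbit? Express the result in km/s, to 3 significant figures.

Δv ≈ 1.56 km/s

μ = GM = 6.674×10⁻¹¹ × 5.972×10²⁴ = 3.986×10¹⁴ m³/s².
r₁ = 6821 km = 6.821×10⁶ m.
r₂ = 18000 km = 1.800×10⁷ m.
Transfer ellipse a_t = (r₁ + r₂)/2 = 1.241×10⁷ m.
At r₁: circular v_c1 = √(μ/r₁) = 7644 m/s; transfer-perigee v_p = √[μ(2/r₁ − 1/a_t)] = 9206 m/s.
Δv₁ = v_p − v_c1 = 1562 m/s.
= 1.562 km/s.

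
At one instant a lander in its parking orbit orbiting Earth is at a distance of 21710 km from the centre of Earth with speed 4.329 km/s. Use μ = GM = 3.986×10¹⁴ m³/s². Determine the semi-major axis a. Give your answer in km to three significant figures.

a ≈ 22200 km

r = 2.171×10⁷ m.
Specific orbital energy ε = v²/2 − μ/r = (4329)²/2 − 3.986×10¹⁴/2.171×10⁷ = -8.990×10⁶ J/kg.
Since ε = −μ/(2a), a = −μ/(2ε) = 2.217×10⁷ m = 22169 km.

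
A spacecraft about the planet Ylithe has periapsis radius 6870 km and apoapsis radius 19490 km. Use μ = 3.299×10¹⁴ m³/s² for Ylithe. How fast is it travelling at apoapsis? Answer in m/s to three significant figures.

Semi-major axis a = (r_p + r_a)/2 = 13180 km = 1.318×10⁷ m.
Vis-viva: v² = μ(2/r − 1/a) = 3.299×10¹⁴ × (1.026×10⁻⁷ − 7.587×10⁻⁸) = 8.823×10⁶ m²/s².
v = 2970 m/s.

v ≈ 2970 m/s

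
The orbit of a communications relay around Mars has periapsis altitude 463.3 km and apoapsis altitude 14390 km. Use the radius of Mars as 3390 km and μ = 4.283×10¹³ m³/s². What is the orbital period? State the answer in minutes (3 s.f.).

T ≈ 569 minutes

r_p = 3390 + 463.3 = 3853.3 km = 3.8533×10⁶ m.
r_a = 3390 + 14390 = 17780 km = 1.7780×10⁷ m.
Semi-major axis a = (r_p + r_a)/2 = (3853.3 + 17780)/2 = 10817 km = 1.082×10⁷ m.
By Kepler's third law T = 2π√(a³/μ) = 2π × 5.436×10³ = 3.415×10⁴ s.
= 569.2 minutes.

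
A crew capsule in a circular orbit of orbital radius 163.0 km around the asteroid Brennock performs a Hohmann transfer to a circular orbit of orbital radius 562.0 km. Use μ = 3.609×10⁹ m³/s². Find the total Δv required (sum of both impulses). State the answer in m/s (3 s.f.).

r₁ = 163.0 km = 1.630×10⁵ m.
r₂ = 562.0 km = 5.620×10⁵ m.
Transfer ellipse a_t = (r₁ + r₂)/2 = 3.625×10⁵ m.
At r₁: circular v_c1 = √(μ/r₁) = 148.8 m/s; transfer-periapsis v_p = √[μ(2/r₁ − 1/a_t)] = 185.3 m/s.
Δv₁ = v_p − v_c1 = 36.47 m/s.
At r₂: circular v_c2 = √(μ/r₂) = 80.14 m/s; transfer-apoapsis v_a = √[μ(2/r₂ − 1/a_t)] = 53.74 m/s.
Δv₂ = v_c2 − v_a = 26.40 m/s.
Total Δv = Δv₁ + Δv₂ = 62.87 m/s.

Δv_total ≈ 62.9 m/s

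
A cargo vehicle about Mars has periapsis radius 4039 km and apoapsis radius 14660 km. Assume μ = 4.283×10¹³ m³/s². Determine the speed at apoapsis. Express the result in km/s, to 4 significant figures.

v ≈ 1.123 km/s

Semi-major axis a = (r_p + r_a)/2 = 9349.5 km = 9.350×10⁶ m.
Vis-viva: v² = μ(2/r − 1/a) = 4.283×10¹³ × (1.364×10⁻⁷ − 1.070×10⁻⁷) = 1.262×10⁶ m²/s².
v = 1123 m/s = 1.123 km/s.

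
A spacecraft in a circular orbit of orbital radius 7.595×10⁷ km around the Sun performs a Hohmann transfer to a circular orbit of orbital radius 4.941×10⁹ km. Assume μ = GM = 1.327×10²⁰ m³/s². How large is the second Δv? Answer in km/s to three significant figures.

Δv ≈ 4.28 km/s

r₁ = 7.595×10⁷ km = 7.595×10¹⁰ m.
r₂ = 4.941×10⁹ km = 4.941×10¹² m.
Transfer ellipse a_t = (r₁ + r₂)/2 = 2.508×10¹² m.
At r₁: circular v_c1 = √(μ/r₁) = 41800 m/s; transfer-perihelion v_p = √[μ(2/r₁ − 1/a_t)] = 58660 m/s.
At r₂: circular v_c2 = √(μ/r₂) = 5182 m/s; transfer-aphelion v_a = √[μ(2/r₂ − 1/a_t)] = 901.8 m/s.
Δv₂ = v_c2 − v_a = 4281 m/s.
= 4.281 km/s.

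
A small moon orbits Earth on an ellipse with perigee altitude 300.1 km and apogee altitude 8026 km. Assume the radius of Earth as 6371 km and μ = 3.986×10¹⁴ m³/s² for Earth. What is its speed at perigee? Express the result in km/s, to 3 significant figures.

v ≈ 9.04 km/s

r_p = 6371 + 300.1 = 6671.1 km = 6.6711×10⁶ m.
r_a = 6371 + 8026 = 14397 km = 1.4397×10⁷ m.
Semi-major axis a = (r_p + r_a)/2 = 10534 km = 1.053×10⁷ m.
Vis-viva: v² = μ(2/r − 1/a) = 3.986×10¹⁴ × (2.998×10⁻⁷ − 9.493×10⁻⁸) = 8.166×10⁷ m²/s².
v = 9037 m/s = 9.037 km/s.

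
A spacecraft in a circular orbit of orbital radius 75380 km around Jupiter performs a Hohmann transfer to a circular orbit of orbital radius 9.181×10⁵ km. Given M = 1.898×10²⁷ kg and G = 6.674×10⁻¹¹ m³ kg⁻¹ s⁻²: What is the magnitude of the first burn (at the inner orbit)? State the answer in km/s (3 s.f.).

Δv ≈ 14.7 km/s

μ = GM = 6.674×10⁻¹¹ × 1.898×10²⁷ = 1.267×10¹⁷ m³/s².
r₁ = 75380 km = 7.538×10⁷ m.
r₂ = 9.181×10⁵ km = 9.181×10⁸ m.
Transfer ellipse a_t = (r₁ + r₂)/2 = 4.967×10⁸ m.
At r₁: circular v_c1 = √(μ/r₁) = 40990 m/s; transfer-perijove v_p = √[μ(2/r₁ − 1/a_t)] = 55730 m/s.
Δv₁ = v_p − v_c1 = 14740 m/s.
= 14.74 km/s.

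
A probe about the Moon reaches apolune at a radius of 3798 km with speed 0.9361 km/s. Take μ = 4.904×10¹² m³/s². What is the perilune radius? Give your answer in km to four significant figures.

r_a = 3.798×10⁶ m.
Specific energy ε = v²/2 − μ/r = -8.531×10⁵ J/kg, so a = −μ/(2ε) = 2.874×10⁶ m.
The apsides satisfy r_p + r_a = 2a, so the perilune radius is 2a − r_a = 1.951×10⁶ m = 1950.7 km.

perilune radius ≈ 1951 km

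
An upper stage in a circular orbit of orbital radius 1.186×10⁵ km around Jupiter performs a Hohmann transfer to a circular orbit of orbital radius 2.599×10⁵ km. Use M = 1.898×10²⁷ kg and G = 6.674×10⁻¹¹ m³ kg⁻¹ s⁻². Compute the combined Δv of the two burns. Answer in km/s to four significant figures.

Δv_total ≈ 10.22 km/s

μ = GM = 6.674×10⁻¹¹ × 1.898×10²⁷ = 1.267×10¹⁷ m³/s².
r₁ = 1.186×10⁵ km = 1.186×10⁸ m.
r₂ = 2.599×10⁵ km = 2.599×10⁸ m.
Transfer ellipse a_t = (r₁ + r₂)/2 = 1.892×10⁸ m.
At r₁: circular v_c1 = √(μ/r₁) = 32680 m/s; transfer-perijove v_p = √[μ(2/r₁ − 1/a_t)] = 38300 m/s.
Δv₁ = v_p − v_c1 = 5617 m/s.
At r₂: circular v_c2 = √(μ/r₂) = 22080 m/s; transfer-apojove v_a = √[μ(2/r₂ − 1/a_t)] = 17480 m/s.
Δv₂ = v_c2 − v_a = 4600 m/s.
Total Δv = Δv₁ + Δv₂ = 10220 m/s = 10.22 km/s.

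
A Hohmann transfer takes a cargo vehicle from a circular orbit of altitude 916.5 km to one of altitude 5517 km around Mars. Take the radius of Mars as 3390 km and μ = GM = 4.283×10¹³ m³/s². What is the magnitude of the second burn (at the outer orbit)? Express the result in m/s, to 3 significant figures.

Δv ≈ 422 m/s

r₁ = 3390 + 916.5 = 4306.5 km = 4.3065×10⁶ m.
r₂ = 3390 + 5517 = 8907.0 km = 8.9070×10⁶ m.
Transfer ellipse a_t = (r₁ + r₂)/2 = 6.607×10⁶ m.
At r₁: circular v_c1 = √(μ/r₁) = 3154 m/s; transfer-periapsis v_p = √[μ(2/r₁ − 1/a_t)] = 3662 m/s.
At r₂: circular v_c2 = √(μ/r₂) = 2193 m/s; transfer-apoapsis v_a = √[μ(2/r₂ − 1/a_t)] = 1770 m/s.
Δv₂ = v_c2 − v_a = 422.4 m/s.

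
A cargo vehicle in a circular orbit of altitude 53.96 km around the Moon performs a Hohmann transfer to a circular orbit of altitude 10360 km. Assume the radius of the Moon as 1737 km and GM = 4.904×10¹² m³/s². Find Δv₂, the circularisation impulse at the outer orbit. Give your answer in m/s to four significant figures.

Δv ≈ 313.4 m/s

r₁ = 1737 + 53.96 = 1791.0 km = 1.7910×10⁶ m.
r₂ = 1737 + 10360 = 12097 km = 1.2097×10⁷ m.
Transfer ellipse a_t = (r₁ + r₂)/2 = 6.944×10⁶ m.
At r₁: circular v_c1 = √(μ/r₁) = 1655 m/s; transfer-perilune v_p = √[μ(2/r₁ − 1/a_t)] = 2184 m/s.
At r₂: circular v_c2 = √(μ/r₂) = 636.7 m/s; transfer-apolune v_a = √[μ(2/r₂ − 1/a_t)] = 323.4 m/s.
Δv₂ = v_c2 − v_a = 313.4 m/s.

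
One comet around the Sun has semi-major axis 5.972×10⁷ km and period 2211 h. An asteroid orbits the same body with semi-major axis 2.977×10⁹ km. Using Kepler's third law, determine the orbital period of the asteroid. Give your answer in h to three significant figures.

Kepler's third law: T² ∝ a³, so T₂ = T₁ (a₂/a₁)^(3/2).
a₂/a₁ = 49.85, (a₂/a₁)^(3/2) = 352.0.
T₂ = 2211 × 352.0 = 7.782×10⁵ h.

T₂ ≈ 7.78×10⁵ h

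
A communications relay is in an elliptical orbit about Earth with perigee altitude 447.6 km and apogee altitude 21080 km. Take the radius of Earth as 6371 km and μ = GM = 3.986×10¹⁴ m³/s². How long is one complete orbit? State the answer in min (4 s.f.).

r_p = 6371 + 447.6 = 6818.6 km = 6.8186×10⁶ m.
r_a = 6371 + 21080 = 27451 km = 2.7451×10⁷ m.
Semi-major axis a = (r_p + r_a)/2 = (6818.6 + 27451)/2 = 17135 km = 1.713×10⁷ m.
By Kepler's third law T = 2π√(a³/μ) = 2π × 3.553×10³ = 2.232×10⁴ s.
= 372.0 min.

T ≈ 372.0 min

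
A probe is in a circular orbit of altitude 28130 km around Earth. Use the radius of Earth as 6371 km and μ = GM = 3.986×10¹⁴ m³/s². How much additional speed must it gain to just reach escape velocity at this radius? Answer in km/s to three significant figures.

Δv ≈ 1.41 km/s

r = 6371 + 28130 = 34501 km = 3.4501×10⁷ m.
Circular speed v_c = √(μ/r) = 3399 m/s.
Escape speed v_esc = √(2μ/r) = √2 × v_c = 4807 m/s.
Δv = v_esc − v_c = 1408 m/s = 1.408 km/s.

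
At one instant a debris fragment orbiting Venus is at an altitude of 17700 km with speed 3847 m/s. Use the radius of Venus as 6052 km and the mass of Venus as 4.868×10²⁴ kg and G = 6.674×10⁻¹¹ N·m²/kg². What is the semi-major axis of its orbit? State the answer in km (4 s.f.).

μ = GM = 6.674×10⁻¹¹ × 4.868×10²⁴ = 3.249×10¹⁴ m³/s².
r = 6052 + 17700 = 23752 km = 2.375×10⁷ m.
Specific orbital energy ε = v²/2 − μ/r = (3847)²/2 − 3.249×10¹⁴/2.375×10⁷ = -6.279×10⁶ J/kg.
Since ε = −μ/(2a), a = −μ/(2ε) = 2.587×10⁷ m = 25872 km.

a ≈ 25870 km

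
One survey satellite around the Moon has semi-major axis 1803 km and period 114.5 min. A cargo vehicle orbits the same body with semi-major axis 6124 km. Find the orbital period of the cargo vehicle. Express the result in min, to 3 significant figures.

Kepler's third law: T² ∝ a³, so T₂ = T₁ (a₂/a₁)^(3/2).
a₂/a₁ = 3.397, (a₂/a₁)^(3/2) = 6.260.
T₂ = 114.5 × 6.260 = 716.7 min.

T₂ ≈ 717 min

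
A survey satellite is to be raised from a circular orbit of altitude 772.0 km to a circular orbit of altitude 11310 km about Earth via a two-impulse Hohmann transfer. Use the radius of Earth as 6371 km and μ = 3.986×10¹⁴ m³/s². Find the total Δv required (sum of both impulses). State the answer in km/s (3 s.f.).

Δv_total ≈ 2.59 km/s

r₁ = 6371 + 772.0 = 7143.0 km = 7.1430×10⁶ m.
r₂ = 6371 + 11310 = 17681 km = 1.7681×10⁷ m.
Transfer ellipse a_t = (r₁ + r₂)/2 = 1.241×10⁷ m.
At r₁: circular v_c1 = √(μ/r₁) = 7470 m/s; transfer-perigee v_p = √[μ(2/r₁ − 1/a_t)] = 8916 m/s.
Δv₁ = v_p − v_c1 = 1446 m/s.
At r₂: circular v_c2 = √(μ/r₂) = 4748 m/s; transfer-apogee v_a = √[μ(2/r₂ − 1/a_t)] = 3602 m/s.
Δv₂ = v_c2 − v_a = 1146 m/s.
Total Δv = Δv₁ + Δv₂ = 2592 m/s = 2.592 km/s.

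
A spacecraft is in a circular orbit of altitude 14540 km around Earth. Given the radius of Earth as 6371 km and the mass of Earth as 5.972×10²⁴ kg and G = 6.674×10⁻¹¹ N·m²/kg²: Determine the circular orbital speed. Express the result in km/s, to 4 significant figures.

μ = GM = 6.674×10⁻¹¹ × 5.972×10²⁴ = 3.986×10¹⁴ m³/s².
r = 6371 + 14540 = 20911 km = 2.0911×10⁷ m.
For a circular orbit v = √(μ/r) = √(3.986×10¹⁴ / 2.091×10⁷) = √(1.906×10⁷) = 4366 m/s.
That is 4.366 km/s.

v ≈ 4.366 km/s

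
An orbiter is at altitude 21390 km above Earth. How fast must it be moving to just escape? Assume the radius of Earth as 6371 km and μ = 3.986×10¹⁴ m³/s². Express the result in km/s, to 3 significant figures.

r = 6371 + 21390 = 27761 km = 2.7761×10⁷ m.
Escape speed v_esc = √(2μ/r) = √(2 × 3.986×10¹⁴ / 2.776×10⁷) = √(2.872×10⁷) = 5359 m/s.
= 5.359 km/s.

v_esc ≈ 5.36 km/s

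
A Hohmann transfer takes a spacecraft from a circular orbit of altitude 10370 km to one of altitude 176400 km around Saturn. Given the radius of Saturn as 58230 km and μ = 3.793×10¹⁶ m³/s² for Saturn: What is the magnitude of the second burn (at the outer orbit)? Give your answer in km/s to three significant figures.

r₁ = 58230 + 10370 = 68600 km = 6.8600×10⁷ m.
r₂ = 58230 + 176400 = 234630 km = 2.3463×10⁸ m.
Transfer ellipse a_t = (r₁ + r₂)/2 = 1.516×10⁸ m.
At r₁: circular v_c1 = √(μ/r₁) = 23510 m/s; transfer-perikrone v_p = √[μ(2/r₁ − 1/a_t)] = 29250 m/s.
At r₂: circular v_c2 = √(μ/r₂) = 12710 m/s; transfer-apokrone v_a = √[μ(2/r₂ − 1/a_t)] = 8552 m/s.
Δv₂ = v_c2 − v_a = 4162 m/s.
= 4.162 km/s.

Δv ≈ 4.16 km/s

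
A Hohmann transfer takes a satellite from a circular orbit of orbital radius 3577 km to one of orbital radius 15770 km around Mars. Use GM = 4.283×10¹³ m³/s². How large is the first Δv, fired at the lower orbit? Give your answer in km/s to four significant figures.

Δv ≈ 0.9578 km/s

r₁ = 3577 km = 3.577×10⁶ m.
r₂ = 15770 km = 1.577×10⁷ m.
Transfer ellipse a_t = (r₁ + r₂)/2 = 9.674×10⁶ m.
At r₁: circular v_c1 = √(μ/r₁) = 3460 m/s; transfer-periapsis v_p = √[μ(2/r₁ − 1/a_t)] = 4418 m/s.
Δv₁ = v_p − v_c1 = 957.8 m/s.
= 0.9578 km/s.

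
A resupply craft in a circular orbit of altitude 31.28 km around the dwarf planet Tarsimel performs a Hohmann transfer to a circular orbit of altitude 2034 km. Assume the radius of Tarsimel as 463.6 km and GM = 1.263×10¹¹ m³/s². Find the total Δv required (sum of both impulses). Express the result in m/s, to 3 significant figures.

r₁ = 463.6 + 31.28 = 494.88 km = 4.9488×10⁵ m.
r₂ = 463.6 + 2034 = 2497.6 km = 2.4976×10⁶ m.
Transfer ellipse a_t = (r₁ + r₂)/2 = 1.496×10⁶ m.
At r₁: circular v_c1 = √(μ/r₁) = 505.2 m/s; transfer-periapsis v_p = √[μ(2/r₁ − 1/a_t)] = 652.7 m/s.
Δv₁ = v_p − v_c1 = 147.5 m/s.
At r₂: circular v_c2 = √(μ/r₂) = 224.9 m/s; transfer-apoapsis v_a = √[μ(2/r₂ − 1/a_t)] = 129.3 m/s.
Δv₂ = v_c2 − v_a = 95.55 m/s.
Total Δv = Δv₁ + Δv₂ = 243.1 m/s.

Δv_total ≈ 243 m/s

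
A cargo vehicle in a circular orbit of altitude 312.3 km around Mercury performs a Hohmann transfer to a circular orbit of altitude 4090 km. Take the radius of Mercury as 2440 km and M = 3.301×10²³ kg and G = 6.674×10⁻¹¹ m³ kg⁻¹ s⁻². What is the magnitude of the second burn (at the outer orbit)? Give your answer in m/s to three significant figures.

Δv ≈ 422 m/s

μ = GM = 6.674×10⁻¹¹ × 3.301×10²³ = 2.203×10¹³ m³/s².
r₁ = 2440 + 312.3 = 2752.3 km = 2.7523×10⁶ m.
r₂ = 2440 + 4090 = 6530.0 km = 6.5300×10⁶ m.
Transfer ellipse a_t = (r₁ + r₂)/2 = 4.641×10⁶ m.
At r₁: circular v_c1 = √(μ/r₁) = 2829 m/s; transfer-periherm v_p = √[μ(2/r₁ − 1/a_t)] = 3356 m/s.
At r₂: circular v_c2 = √(μ/r₂) = 1837 m/s; transfer-apoherm v_a = √[μ(2/r₂ − 1/a_t)] = 1414 m/s.
Δv₂ = v_c2 − v_a = 422.3 m/s.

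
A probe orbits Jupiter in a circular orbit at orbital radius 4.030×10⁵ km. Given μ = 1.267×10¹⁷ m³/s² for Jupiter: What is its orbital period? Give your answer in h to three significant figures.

r = 4.030×10⁵ km = 4.030×10⁸ m.
Kepler's third law: T = 2π√(r³/μ) = 2π√((4.030×10⁸)³ / 1.267×10¹⁷).
r³/μ = 5.166×10⁸ s², so T = 2π × 2.273×10⁴ = 1.428×10⁵ s.
Converting: 1.428×10⁵ s ÷ 3600 = 39.67 h.

T ≈ 39.7 h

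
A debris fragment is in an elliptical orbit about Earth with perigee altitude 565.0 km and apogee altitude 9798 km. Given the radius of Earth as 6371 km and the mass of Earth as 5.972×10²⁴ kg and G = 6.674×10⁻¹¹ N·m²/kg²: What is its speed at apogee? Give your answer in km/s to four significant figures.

μ = GM = 6.674×10⁻¹¹ × 5.972×10²⁴ = 3.986×10¹⁴ m³/s².
r_p = 6371 + 565.0 = 6936.0 km = 6.9360×10⁶ m.
r_a = 6371 + 9798 = 16169 km = 1.6169×10⁷ m.
Semi-major axis a = (r_p + r_a)/2 = 11552 km = 1.155×10⁷ m.
Vis-viva: v² = μ(2/r − 1/a) = 3.986×10¹⁴ × (1.237×10⁻⁷ − 8.656×10⁻⁸) = 1.480×10⁷ m²/s².
v = 3847 m/s = 3.847 km/s.

v ≈ 3.847 km/s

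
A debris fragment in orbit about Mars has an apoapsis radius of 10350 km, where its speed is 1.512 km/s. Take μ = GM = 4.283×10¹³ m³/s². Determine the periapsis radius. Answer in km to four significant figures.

r_a = 1.035×10⁷ m.
Specific energy ε = v²/2 − μ/r = -2.995×10⁶ J/kg, so a = −μ/(2ε) = 7.150×10⁶ m.
The apsides satisfy r_p + r_a = 2a, so the periapsis radius is 2a − r_a = 3.950×10⁶ m = 3950.1 km.

periapsis radius ≈ 3950 km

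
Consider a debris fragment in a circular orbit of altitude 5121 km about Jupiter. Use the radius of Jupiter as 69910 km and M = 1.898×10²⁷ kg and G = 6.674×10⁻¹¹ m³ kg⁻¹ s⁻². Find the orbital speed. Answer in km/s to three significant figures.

v ≈ 41.1 km/s

μ = GM = 6.674×10⁻¹¹ × 1.898×10²⁷ = 1.267×10¹⁷ m³/s².
r = 69910 + 5121 = 75031 km = 7.5031×10⁷ m.
For a circular orbit v = √(μ/r) = √(1.267×10¹⁷ / 7.503×10⁷) = √(1.688×10⁹) = 41090 m/s.
That is 41.09 km/s.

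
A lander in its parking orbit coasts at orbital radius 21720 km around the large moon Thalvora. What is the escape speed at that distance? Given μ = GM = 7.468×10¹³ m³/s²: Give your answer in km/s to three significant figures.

r = 21720 km = 2.172×10⁷ m.
Escape speed v_esc = √(2μ/r) = √(2 × 7.468×10¹³ / 2.172×10⁷) = √(6.877×10⁶) = 2622 m/s.
= 2.622 km/s.

v_esc ≈ 2.62 km/s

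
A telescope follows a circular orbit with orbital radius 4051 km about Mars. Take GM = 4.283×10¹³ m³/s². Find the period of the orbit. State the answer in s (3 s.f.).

r = 4051 km = 4.051×10⁶ m.
Kepler's third law: T = 2π√(r³/μ) = 2π√((4.051×10⁶)³ / 4.283×10¹³).
r³/μ = 1.552×10⁶ s², so T = 2π × 1.246×10³ = 7.828×10³ s.

T ≈ 7830 s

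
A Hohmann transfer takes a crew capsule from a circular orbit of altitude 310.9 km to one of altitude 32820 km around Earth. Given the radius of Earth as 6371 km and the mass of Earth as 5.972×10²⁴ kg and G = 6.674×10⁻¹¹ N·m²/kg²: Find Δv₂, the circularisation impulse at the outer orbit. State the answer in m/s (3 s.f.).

Δv ≈ 1470 m/s

μ = GM = 6.674×10⁻¹¹ × 5.972×10²⁴ = 3.986×10¹⁴ m³/s².
r₁ = 6371 + 310.9 = 6681.9 km = 6.6819×10⁶ m.
r₂ = 6371 + 32820 = 39191 km = 3.9191×10⁷ m.
Transfer ellipse a_t = (r₁ + r₂)/2 = 2.294×10⁷ m.
At r₁: circular v_c1 = √(μ/r₁) = 7723 m/s; transfer-perigee v_p = √[μ(2/r₁ − 1/a_t)] = 10100 m/s.
At r₂: circular v_c2 = √(μ/r₂) = 3189 m/s; transfer-apogee v_a = √[μ(2/r₂ − 1/a_t)] = 1721 m/s.
Δv₂ = v_c2 − v_a = 1468 m/s.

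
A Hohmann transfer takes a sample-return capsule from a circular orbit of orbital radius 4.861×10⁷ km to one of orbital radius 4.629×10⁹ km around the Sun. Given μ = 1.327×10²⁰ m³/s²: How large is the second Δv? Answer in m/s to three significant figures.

r₁ = 4.861×10⁷ km = 4.861×10¹⁰ m.
r₂ = 4.629×10⁹ km = 4.629×10¹² m.
Transfer ellipse a_t = (r₁ + r₂)/2 = 2.339×10¹² m.
At r₁: circular v_c1 = √(μ/r₁) = 52250 m/s; transfer-perihelion v_p = √[μ(2/r₁ − 1/a_t)] = 73510 m/s.
At r₂: circular v_c2 = √(μ/r₂) = 5354 m/s; transfer-aphelion v_a = √[μ(2/r₂ − 1/a_t)] = 771.9 m/s.
Δv₂ = v_c2 − v_a = 4582 m/s.

Δv ≈ 4580 m/s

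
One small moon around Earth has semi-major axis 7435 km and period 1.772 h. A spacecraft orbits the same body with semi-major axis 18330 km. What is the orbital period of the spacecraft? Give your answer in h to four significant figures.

T₂ ≈ 6.859 h

Kepler's third law: T² ∝ a³, so T₂ = T₁ (a₂/a₁)^(3/2).
a₂/a₁ = 2.465, (a₂/a₁)^(3/2) = 3.871.
T₂ = 1.772 × 3.871 = 6.859 h.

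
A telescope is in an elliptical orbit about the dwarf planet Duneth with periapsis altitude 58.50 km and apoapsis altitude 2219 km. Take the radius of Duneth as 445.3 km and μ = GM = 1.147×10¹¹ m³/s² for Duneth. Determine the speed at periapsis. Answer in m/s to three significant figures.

v ≈ 619 m/s

r_p = 445.3 + 58.50 = 503.80 km = 5.0380×10⁵ m.
r_a = 445.3 + 2219 = 2664.3 km = 2.6643×10⁶ m.
Semi-major axis a = (r_p + r_a)/2 = 1584.1 km = 1.584×10⁶ m.
Vis-viva: v² = μ(2/r − 1/a) = 1.147×10¹¹ × (3.970×10⁻⁶ − 6.313×10⁻⁷) = 3.829×10⁵ m²/s².
v = 618.8 m/s.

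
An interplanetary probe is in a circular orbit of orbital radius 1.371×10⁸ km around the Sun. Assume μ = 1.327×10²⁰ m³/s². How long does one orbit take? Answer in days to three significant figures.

r = 1.371×10⁸ km = 1.371×10¹¹ m.
Kepler's third law: T = 2π√(r³/μ) = 2π√((1.371×10¹¹)³ / 1.327×10²⁰).
r³/μ = 1.942×10¹³ s², so T = 2π × 4.407×10⁶ = 2.769×10⁷ s.
Converting: 2.769×10⁷ s ÷ 86400 = 320.5 days.

T ≈ 320 days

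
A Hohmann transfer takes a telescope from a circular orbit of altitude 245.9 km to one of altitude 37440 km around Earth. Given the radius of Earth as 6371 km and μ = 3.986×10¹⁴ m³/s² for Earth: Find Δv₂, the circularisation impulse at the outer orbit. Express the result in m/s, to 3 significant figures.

r₁ = 6371 + 245.9 = 6616.9 km = 6.6169×10⁶ m.
r₂ = 6371 + 37440 = 43811 km = 4.3811×10⁷ m.
Transfer ellipse a_t = (r₁ + r₂)/2 = 2.521×10⁷ m.
At r₁: circular v_c1 = √(μ/r₁) = 7761 m/s; transfer-perigee v_p = √[μ(2/r₁ − 1/a_t)] = 10230 m/s.
At r₂: circular v_c2 = √(μ/r₂) = 3016 m/s; transfer-apogee v_a = √[μ(2/r₂ − 1/a_t)] = 1545 m/s.
Δv₂ = v_c2 − v_a = 1471 m/s.

Δv ≈ 1470 m/s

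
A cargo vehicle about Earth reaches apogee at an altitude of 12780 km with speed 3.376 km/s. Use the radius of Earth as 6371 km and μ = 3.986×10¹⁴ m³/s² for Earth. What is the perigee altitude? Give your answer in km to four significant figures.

r_a = 6371 + 12780 = 19151 km = 1.915×10⁷ m.
Specific energy ε = v²/2 − μ/r = -1.511×10⁷ J/kg, so a = −μ/(2ε) = 1.319×10⁷ m.
The apsides satisfy r_p + r_a = 2a, so the perigee radius is 2a − r_a = 7.220×10⁶ m = 7220.4 km.
Perigee altitude = 7220.4 − 6371 = 849.42 km.

perigee altitude ≈ 849.4 km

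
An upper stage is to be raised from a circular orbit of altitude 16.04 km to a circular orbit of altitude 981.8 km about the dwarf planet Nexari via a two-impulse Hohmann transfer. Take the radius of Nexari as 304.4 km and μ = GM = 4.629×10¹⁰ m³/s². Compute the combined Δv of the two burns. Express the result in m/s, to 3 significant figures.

Δv_total ≈ 171 m/s

r₁ = 304.4 + 16.04 = 320.44 km = 3.2044×10⁵ m.
r₂ = 304.4 + 981.8 = 1286.2 km = 1.2862×10⁶ m.
Transfer ellipse a_t = (r₁ + r₂)/2 = 8.033×10⁵ m.
At r₁: circular v_c1 = √(μ/r₁) = 380.1 m/s; transfer-periapsis v_p = √[μ(2/r₁ − 1/a_t)] = 480.9 m/s.
Δv₁ = v_p − v_c1 = 100.9 m/s.
At r₂: circular v_c2 = √(μ/r₂) = 189.7 m/s; transfer-apoapsis v_a = √[μ(2/r₂ − 1/a_t)] = 119.8 m/s.
Δv₂ = v_c2 − v_a = 69.89 m/s.
Total Δv = Δv₁ + Δv₂ = 170.7 m/s.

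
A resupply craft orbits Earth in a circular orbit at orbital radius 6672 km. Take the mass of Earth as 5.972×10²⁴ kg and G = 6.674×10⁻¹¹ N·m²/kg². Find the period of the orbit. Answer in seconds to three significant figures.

μ = GM = 6.674×10⁻¹¹ × 5.972×10²⁴ = 3.986×10¹⁴ m³/s².
r = 6672 km = 6.672×10⁶ m.
Kepler's third law: T = 2π√(r³/μ) = 2π√((6.672×10⁶)³ / 3.986×10¹⁴).
r³/μ = 7.452×10⁵ s², so T = 2π × 8.632×10² = 5.424×10³ s.

T ≈ 5420 seconds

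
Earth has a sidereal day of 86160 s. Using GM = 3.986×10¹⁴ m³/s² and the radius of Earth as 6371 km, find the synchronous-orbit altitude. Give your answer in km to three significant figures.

h_sync ≈ 35800 km

A synchronous orbit has period T, so by Kepler's third law a = (μT²/4π²)^(1/3).
μT²/4π² = 3.986×10¹⁴ × (8.616×10⁴)² / 39.48 = 7.495×10²² m³.
a = 4.216×10⁷ m = 42163 km.
Altitude h = a − R = 42163 − 6371 = 35792 km.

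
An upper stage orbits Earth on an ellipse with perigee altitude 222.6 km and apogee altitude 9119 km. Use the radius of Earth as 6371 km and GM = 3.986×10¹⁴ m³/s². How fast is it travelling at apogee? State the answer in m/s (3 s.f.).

r_p = 6371 + 222.6 = 6593.6 km = 6.5936×10⁶ m.
r_a = 6371 + 9119 = 15490 km = 1.5490×10⁷ m.
Semi-major axis a = (r_p + r_a)/2 = 11042 km = 1.104×10⁷ m.
Vis-viva: v² = μ(2/r − 1/a) = 3.986×10¹⁴ × (1.291×10⁻⁷ − 9.056×10⁻⁸) = 1.537×10⁷ m²/s².
v = 3920 m/s.

v ≈ 3920 m/s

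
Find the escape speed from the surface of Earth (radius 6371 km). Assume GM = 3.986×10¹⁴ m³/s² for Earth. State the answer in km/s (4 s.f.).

r = R = 6.371×10⁶ m.
Escape speed v_esc = √(2μ/r) = √(2 × 3.986×10¹⁴ / 6.371×10⁶) = √(1.251×10⁸) = 11190 m/s.
= 11.19 km/s.

v_esc ≈ 11.19 km/s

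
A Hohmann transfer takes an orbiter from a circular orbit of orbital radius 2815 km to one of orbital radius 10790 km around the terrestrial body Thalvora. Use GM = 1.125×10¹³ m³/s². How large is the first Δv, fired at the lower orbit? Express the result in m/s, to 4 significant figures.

Δv ≈ 518.6 m/s

r₁ = 2815 km = 2.815×10⁶ m.
r₂ = 10790 km = 1.079×10⁷ m.
Transfer ellipse a_t = (r₁ + r₂)/2 = 6.802×10⁶ m.
At r₁: circular v_c1 = √(μ/r₁) = 1999 m/s; transfer-periapsis v_p = √[μ(2/r₁ − 1/a_t)] = 2518 m/s.
Δv₁ = v_p − v_c1 = 518.6 m/s.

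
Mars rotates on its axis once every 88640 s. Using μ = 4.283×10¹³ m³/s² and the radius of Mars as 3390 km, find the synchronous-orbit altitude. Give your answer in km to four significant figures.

A synchronous orbit has period T, so by Kepler's third law a = (μT²/4π²)^(1/3).
μT²/4π² = 4.283×10¹³ × (8.864×10⁴)² / 39.48 = 8.524×10²¹ m³.
a = 2.043×10⁷ m = 20428 km.
Altitude h = a − R = 20428 − 3390 = 17038 km.

h_sync ≈ 17040 km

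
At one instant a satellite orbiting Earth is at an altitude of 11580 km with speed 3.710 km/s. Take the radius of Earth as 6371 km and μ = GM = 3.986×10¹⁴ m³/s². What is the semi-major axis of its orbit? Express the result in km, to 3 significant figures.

a ≈ 13000 km

r = 6371 + 11580 = 17951 km = 1.795×10⁷ m.
Specific orbital energy ε = v²/2 − μ/r = (3710)²/2 − 3.986×10¹⁴/1.795×10⁷ = -1.532×10⁷ J/kg.
Since ε = −μ/(2a), a = −μ/(2ε) = 1.301×10⁷ m = 13007 km.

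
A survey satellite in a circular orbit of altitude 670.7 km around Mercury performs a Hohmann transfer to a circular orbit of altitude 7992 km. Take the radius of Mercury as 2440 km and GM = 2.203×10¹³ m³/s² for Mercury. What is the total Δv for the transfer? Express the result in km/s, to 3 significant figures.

Δv_total ≈ 1.11 km/s

r₁ = 2440 + 670.7 = 3110.7 km = 3.1107×10⁶ m.
r₂ = 2440 + 7992 = 10432 km = 1.0432×10⁷ m.
Transfer ellipse a_t = (r₁ + r₂)/2 = 6.771×10⁶ m.
At r₁: circular v_c1 = √(μ/r₁) = 2661 m/s; transfer-periherm v_p = √[μ(2/r₁ − 1/a_t)] = 3303 m/s.
Δv₁ = v_p − v_c1 = 641.9 m/s.
At r₂: circular v_c2 = √(μ/r₂) = 1453 m/s; transfer-apoherm v_a = √[μ(2/r₂ − 1/a_t)] = 985.0 m/s.
Δv₂ = v_c2 − v_a = 468.2 m/s.
Total Δv = Δv₁ + Δv₂ = 1110 m/s = 1.110 km/s.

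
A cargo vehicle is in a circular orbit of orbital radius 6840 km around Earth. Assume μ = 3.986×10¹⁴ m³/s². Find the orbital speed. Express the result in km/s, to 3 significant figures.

v ≈ 7.63 km/s

r = 6840 km = 6.840×10⁶ m.
For a circular orbit v = √(μ/r) = √(3.986×10¹⁴ / 6.840×10⁶) = √(5.827×10⁷) = 7634 m/s.
That is 7.634 km/s.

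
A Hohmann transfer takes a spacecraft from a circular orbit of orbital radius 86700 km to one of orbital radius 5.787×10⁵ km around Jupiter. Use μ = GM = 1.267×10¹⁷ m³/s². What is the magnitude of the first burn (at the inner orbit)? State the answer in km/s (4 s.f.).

r₁ = 86700 km = 8.670×10⁷ m.
r₂ = 5.787×10⁵ km = 5.787×10⁸ m.
Transfer ellipse a_t = (r₁ + r₂)/2 = 3.327×10⁸ m.
At r₁: circular v_c1 = √(μ/r₁) = 38230 m/s; transfer-perijove v_p = √[μ(2/r₁ − 1/a_t)] = 50420 m/s.
Δv₁ = v_p − v_c1 = 12190 m/s.
= 12.19 km/s.

Δv ≈ 12.19 km/s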